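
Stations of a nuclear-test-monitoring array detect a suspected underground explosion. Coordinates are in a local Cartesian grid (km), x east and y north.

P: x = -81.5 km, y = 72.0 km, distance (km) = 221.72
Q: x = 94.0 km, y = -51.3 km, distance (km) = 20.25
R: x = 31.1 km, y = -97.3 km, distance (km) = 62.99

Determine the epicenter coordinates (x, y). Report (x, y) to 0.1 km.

x ≈ 88.2 km, y ≈ -70.7 km

Circle about each station: (x + 81.5)² + (y − 72.0)² = 221.72²; (x − 94.0)² + (y + 51.3)² = 20.25²; (x − 31.1)² + (y + 97.3)² = 62.99².
Subtracting the P equation from the Q and R equations removes the quadratic terms:
351.0 x − 246.6 y = 48391.14
225.2 x − 338.6 y = 43800.27
Solving the 2×2 system: x ≈ 88.2, y ≈ -70.7 km.
Check against P (with the unrounded x, y): √((x + 81.5)²+(y − 72.0)²) = 221.72 ≈ 221.72 km. ✓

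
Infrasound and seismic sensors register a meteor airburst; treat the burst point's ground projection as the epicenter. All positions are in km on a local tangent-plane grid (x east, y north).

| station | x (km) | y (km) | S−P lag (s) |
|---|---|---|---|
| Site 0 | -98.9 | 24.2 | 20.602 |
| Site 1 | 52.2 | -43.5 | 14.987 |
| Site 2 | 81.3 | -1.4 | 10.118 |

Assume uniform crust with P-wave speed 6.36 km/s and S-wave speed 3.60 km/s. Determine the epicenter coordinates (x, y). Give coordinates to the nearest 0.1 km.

x ≈ 62.5 km, y ≈ 80.4 km

Distance from S−P lag: d = Δt · v_P v_S / (v_P − v_S) = Δt · (6.36·3.60)/(6.36−3.60) ≈ 8.2957·Δt.
So d_Site 0 = 170.91, d_Site 1 = 124.33, d_Site 2 = 83.94 km.
Circle about each station: (x + 98.9)² + (y − 24.2)² = 170.91²; (x − 52.2)² + (y + 43.5)² = 124.33²; (x − 81.3)² + (y + 1.4)² = 83.94².
Subtracting pairs of circle equations eliminates x²+y² and gives linear equations (the radical axes):
302.2 x − 135.4 y = 8002.52
360.4 x − 51.2 y = 18409.10
Solving the 2×2 system: x ≈ 62.5, y ≈ 80.4 km.
Check against Site 0 (with the unrounded x, y): √((x + 98.9)²+(y − 24.2)²) = 170.90 ≈ 170.91 km. ✓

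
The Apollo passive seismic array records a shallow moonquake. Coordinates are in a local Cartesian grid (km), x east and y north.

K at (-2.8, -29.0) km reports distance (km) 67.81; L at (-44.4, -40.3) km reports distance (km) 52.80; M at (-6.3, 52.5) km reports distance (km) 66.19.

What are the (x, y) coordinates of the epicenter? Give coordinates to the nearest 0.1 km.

Circle about each station: (x + 2.8)² + (y + 29.0)² = 67.81²; (x + 44.4)² + (y + 40.3)² = 52.80²; (x + 6.3)² + (y − 52.5)² = 66.19².
Subtracting the K equation from the L and M equations removes the quadratic terms:
-83.2 x − 22.6 y = 4556.97
-7.0 x + 163.0 y = 2164.18
Solving the 2×2 system: x ≈ -57.7, y ≈ 10.8 km.
Check against K (with the unrounded x, y): √((x + 2.8)²+(y + 29.0)²) = 67.81 ≈ 67.81 km. ✓

(-57.7, 10.8)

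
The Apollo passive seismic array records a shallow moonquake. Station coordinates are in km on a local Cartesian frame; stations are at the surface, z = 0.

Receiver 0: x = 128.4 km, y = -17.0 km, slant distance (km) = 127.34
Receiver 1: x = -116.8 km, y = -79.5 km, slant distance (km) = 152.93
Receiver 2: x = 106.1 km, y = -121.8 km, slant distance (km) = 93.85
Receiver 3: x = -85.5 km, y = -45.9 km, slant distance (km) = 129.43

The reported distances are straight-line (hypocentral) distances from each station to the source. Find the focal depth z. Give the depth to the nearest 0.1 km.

Each station gives a sphere (x−x_i)² + (y−y_i)² + z² = d_i² (stations at z=0).
Subtracting the Receiver 0 sphere from Receiver 1 and Receiver 2: z² cancels, leaving linear equations in x and y:
-490.4 x − 125.0 y = -3985.18
-44.6 x − 209.6 y = 16724.54
Solving: x ≈ 30.097, y ≈ -86.197 km (keep extra digits for the depth step; rounded: 30.1, -86.2).
Then from the Receiver 0 sphere: z² = 127.34² − (x − 128.4)² − (y + 17.0)² with x = 30.097, y = -86.197, so z ≈ 41.997 ≈ 42.0 km.

z ≈ 42.0 km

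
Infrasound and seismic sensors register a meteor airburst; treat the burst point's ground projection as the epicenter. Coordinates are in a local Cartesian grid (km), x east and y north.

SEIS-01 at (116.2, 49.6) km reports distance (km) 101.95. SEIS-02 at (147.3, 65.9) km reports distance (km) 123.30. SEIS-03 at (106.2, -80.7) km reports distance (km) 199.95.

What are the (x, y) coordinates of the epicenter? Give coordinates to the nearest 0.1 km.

x ≈ 30.1 km, y ≈ 104.2 km

Circle about each station: (x − 116.2)² + (y − 49.6)² = 101.95²; (x − 147.3)² + (y − 65.9)² = 123.30²; (x − 106.2)² + (y + 80.7)² = 199.95².
Subtracting the SEIS-01 equation from the SEIS-02 and SEIS-03 equations removes the quadratic terms:
62.2 x + 32.6 y = 5268.41
-20.0 x − 260.6 y = -27757.87
Solving the 2×2 system: x ≈ 30.1, y ≈ 104.2 km.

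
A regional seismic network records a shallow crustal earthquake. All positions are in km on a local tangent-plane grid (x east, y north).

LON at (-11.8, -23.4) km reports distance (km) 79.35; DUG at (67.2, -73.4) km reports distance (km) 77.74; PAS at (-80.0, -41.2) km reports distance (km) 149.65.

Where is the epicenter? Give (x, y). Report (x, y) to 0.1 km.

Circle about each station: (x + 11.8)² + (y + 23.4)² = 79.35²; (x − 67.2)² + (y + 73.4)² = 77.74²; (x + 80.0)² + (y + 41.2)² = 149.65².
Subtracting the LON equation from the DUG and PAS equations removes the quadratic terms:
158.0 x − 100.0 y = 9469.51
-136.4 x − 35.6 y = -8688.06
Solving the 2×2 system: x ≈ 62.6, y ≈ 4.2 km.

(62.6, 4.2)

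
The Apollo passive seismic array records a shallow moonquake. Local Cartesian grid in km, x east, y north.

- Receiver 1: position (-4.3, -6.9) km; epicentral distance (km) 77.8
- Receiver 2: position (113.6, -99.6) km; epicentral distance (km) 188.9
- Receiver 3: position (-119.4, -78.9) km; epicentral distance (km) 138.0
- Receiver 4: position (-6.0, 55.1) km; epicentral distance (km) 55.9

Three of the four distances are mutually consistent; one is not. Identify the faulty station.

Receiver 2

Solve using three stations at a time. Using Receiver 1, Receiver 3, Receiver 4 (subtract circle equations pairwise → linear system) gives (x, y) ≈ (-61.1, 46.2).
Distances from that point to each station vs reported:
  Receiver 1: calculated 77.8 vs reported 77.8 → residual 0.0 km
  Receiver 2: calculated 227.6 vs reported 188.9 → residual 38.7 km
  Receiver 3: calculated 138.0 vs reported 138.0 → residual 0.0 km
  Receiver 4: calculated 55.9 vs reported 55.9 → residual 0.0 km
Receiver 1, Receiver 3, Receiver 4 are mutually consistent (residuals ≈ 0); Receiver 2 is off by 38.7 km.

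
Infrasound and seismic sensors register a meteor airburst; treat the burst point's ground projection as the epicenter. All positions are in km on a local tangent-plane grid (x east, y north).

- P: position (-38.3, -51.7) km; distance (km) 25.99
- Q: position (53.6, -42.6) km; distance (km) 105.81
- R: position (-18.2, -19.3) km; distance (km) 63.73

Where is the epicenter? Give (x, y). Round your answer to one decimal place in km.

Circle about each station: (x + 38.3)² + (y + 51.7)² = 25.99²; (x − 53.6)² + (y + 42.6)² = 105.81²; (x + 18.2)² + (y + 19.3)² = 63.73².
Subtracting pairs of circle equations eliminates x²+y² and gives linear equations (the radical axes):
183.8 x + 18.2 y = -9972.34
40.2 x + 64.8 y = -6822.08
Solving the 2×2 system: x ≈ -46.7, y ≈ -76.3 km.

x ≈ -46.7 km, y ≈ -76.3 km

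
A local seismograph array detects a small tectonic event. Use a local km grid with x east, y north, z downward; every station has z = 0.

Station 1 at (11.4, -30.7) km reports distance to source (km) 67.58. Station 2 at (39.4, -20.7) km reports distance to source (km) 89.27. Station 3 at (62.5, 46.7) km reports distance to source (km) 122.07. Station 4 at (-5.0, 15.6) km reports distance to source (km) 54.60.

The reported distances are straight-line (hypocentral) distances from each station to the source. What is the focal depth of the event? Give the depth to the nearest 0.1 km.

Each station gives a sphere (x−x_i)² + (y−y_i)² + z² = d_i² (stations at z=0).
Subtracting the Station 1 sphere from Station 2 and Station 3: z² cancels, leaving linear equations in x and y:
56.0 x + 20.0 y = -2493.68
102.2 x + 154.8 y = -5319.34
Solving: x ≈ -42.210, y ≈ -6.495 km (keep extra digits for the depth step; rounded: -42.2, -6.5).
Then from the Station 1 sphere: z² = 67.58² − (x − 11.4)² − (y + 30.7)² with x = -42.210, y = -6.495, so z ≈ 33.274 ≈ 33.3 km.
Check against Station 4 (with the unrounded solution): distance 54.59 ≈ 54.60 km. ✓

depth ≈ 33.3 km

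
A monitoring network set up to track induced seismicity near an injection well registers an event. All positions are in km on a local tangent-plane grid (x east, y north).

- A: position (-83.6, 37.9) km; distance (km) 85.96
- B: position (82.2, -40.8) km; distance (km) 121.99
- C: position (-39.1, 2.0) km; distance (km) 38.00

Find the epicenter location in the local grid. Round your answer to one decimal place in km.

Circle about each station: (x + 83.6)² + (y − 37.9)² = 85.96²; (x − 82.2)² + (y + 40.8)² = 121.99²; (x + 39.1)² + (y − 2.0)² = 38.00².
Subtracting pairs of circle equations eliminates x²+y² and gives linear equations (the radical axes):
331.6 x − 157.4 y = -7496.33
89.0 x − 71.8 y = -947.44
Solving the 2×2 system: x ≈ -39.7, y ≈ -36.0 km.
Check against A (with the unrounded x, y): √((x + 83.6)²+(y − 37.9)²) = 85.97 ≈ 85.96 km. ✓

-39.7 km east, -36.0 km north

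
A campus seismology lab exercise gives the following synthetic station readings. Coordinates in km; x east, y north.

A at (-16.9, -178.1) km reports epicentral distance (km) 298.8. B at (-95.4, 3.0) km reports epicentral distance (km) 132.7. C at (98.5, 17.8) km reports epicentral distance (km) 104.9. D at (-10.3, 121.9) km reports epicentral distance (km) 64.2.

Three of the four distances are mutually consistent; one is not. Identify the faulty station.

Solve using three stations at a time. Using A, C, D (subtract circle equations pairwise → linear system) gives (x, y) ≈ (53.1, 112.4).
Distances from that point to each station vs reported:
  A: calculated 298.8 vs reported 298.8 → residual 0.0 km
  B: calculated 184.5 vs reported 132.7 → residual 51.8 km
  C: calculated 104.9 vs reported 104.9 → residual 0.0 km
  D: calculated 64.2 vs reported 64.2 → residual 0.0 km
A, C, D are mutually consistent (residuals ≈ 0); B is off by 51.8 km.

B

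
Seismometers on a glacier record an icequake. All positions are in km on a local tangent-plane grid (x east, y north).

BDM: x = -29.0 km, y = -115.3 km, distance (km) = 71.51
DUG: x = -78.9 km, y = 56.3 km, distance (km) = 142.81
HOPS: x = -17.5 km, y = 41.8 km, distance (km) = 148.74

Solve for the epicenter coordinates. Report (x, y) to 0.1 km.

(-94.1, -85.7)

Circle about each station: (x + 29.0)² + (y + 115.3)² = 71.51²; (x + 78.9)² + (y − 56.3)² = 142.81²; (x + 17.5)² + (y − 41.8)² = 148.74².
Subtracting the BDM equation from the DUG and HOPS equations removes the quadratic terms:
-99.8 x + 343.2 y = -20021.21
23.0 x + 314.2 y = -29091.51
Solving the 2×2 system: x ≈ -94.1, y ≈ -85.7 km.
Check against BDM (with the unrounded x, y): √((x + 29.0)²+(y + 115.3)²) = 71.51 ≈ 71.51 km. ✓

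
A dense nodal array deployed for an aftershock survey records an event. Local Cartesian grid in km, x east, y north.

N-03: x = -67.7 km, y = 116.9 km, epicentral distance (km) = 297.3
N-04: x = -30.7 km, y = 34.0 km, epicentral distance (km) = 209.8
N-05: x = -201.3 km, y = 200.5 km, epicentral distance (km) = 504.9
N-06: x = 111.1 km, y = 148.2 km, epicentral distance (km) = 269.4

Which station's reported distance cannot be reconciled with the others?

Solve using three stations at a time. Using N-03, N-04, N-06 (subtract circle equations pairwise → linear system) gives (x, y) ≈ (110.3, -121.0).
Distances from that point to each station vs reported:
  N-03: calculated 297.1 vs reported 297.3 → residual 0.2 km
  N-04: calculated 209.5 vs reported 209.8 → residual 0.3 km
  N-05: calculated 447.7 vs reported 504.9 → residual 57.2 km
  N-06: calculated 269.2 vs reported 269.4 → residual 0.2 km
N-03, N-04, N-06 are mutually consistent (residuals ≈ 0); N-05 is off by 57.2 km.

N-05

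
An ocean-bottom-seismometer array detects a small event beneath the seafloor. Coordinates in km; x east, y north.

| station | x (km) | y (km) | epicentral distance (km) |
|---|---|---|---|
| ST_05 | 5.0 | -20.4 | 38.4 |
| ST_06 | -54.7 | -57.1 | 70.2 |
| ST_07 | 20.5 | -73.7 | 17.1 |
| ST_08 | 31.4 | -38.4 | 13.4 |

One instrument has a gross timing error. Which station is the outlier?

Solve using three stations at a time. Using ST_05, ST_06, ST_07 (subtract circle equations pairwise → linear system) gives (x, y) ≈ (15.5, -57.3).
Distances from that point to each station vs reported:
  ST_05: calculated 38.4 vs reported 38.4 → residual 0.0 km
  ST_06: calculated 70.2 vs reported 70.2 → residual 0.0 km
  ST_07: calculated 17.1 vs reported 17.1 → residual 0.0 km
  ST_08: calculated 24.7 vs reported 13.4 → residual 11.3 km
ST_05, ST_06, ST_07 are mutually consistent (residuals ≈ 0); ST_08 is off by 11.3 km.

ST_08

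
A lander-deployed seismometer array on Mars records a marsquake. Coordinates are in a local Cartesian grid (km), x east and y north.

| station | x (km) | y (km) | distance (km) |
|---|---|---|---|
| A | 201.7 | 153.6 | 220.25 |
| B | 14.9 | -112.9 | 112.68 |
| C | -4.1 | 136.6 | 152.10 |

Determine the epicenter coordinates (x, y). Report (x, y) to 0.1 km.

(49.6, -5.7)

Circle about each station: (x − 201.7)² + (y − 153.6)² = 220.25²; (x − 14.9)² + (y + 112.9)² = 112.68²; (x + 4.1)² + (y − 136.6)² = 152.10².
Subtracting the A equation from the B and C equations removes the quadratic terms:
-373.6 x − 533.0 y = -15494.15
-411.6 x − 34.0 y = -20223.83
Solving the 2×2 system: x ≈ 49.6, y ≈ -5.7 km.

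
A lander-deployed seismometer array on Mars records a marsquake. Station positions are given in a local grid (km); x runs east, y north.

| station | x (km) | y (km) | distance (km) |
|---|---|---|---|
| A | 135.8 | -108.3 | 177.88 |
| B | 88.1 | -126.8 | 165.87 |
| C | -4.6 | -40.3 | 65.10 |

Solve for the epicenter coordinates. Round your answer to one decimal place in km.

14.6 km east, 21.9 km north

Circle about each station: (x − 135.8)² + (y + 108.3)² = 177.88²; (x − 88.1)² + (y + 126.8)² = 165.87²; (x + 4.6)² + (y + 40.3)² = 65.10².
Subtracting pairs of circle equations eliminates x²+y² and gives linear equations (the radical axes):
-95.4 x − 37.0 y = -2202.24
-280.8 x + 136.0 y = -1122.00
Solving the 2×2 system: x ≈ 14.6, y ≈ 21.9 km.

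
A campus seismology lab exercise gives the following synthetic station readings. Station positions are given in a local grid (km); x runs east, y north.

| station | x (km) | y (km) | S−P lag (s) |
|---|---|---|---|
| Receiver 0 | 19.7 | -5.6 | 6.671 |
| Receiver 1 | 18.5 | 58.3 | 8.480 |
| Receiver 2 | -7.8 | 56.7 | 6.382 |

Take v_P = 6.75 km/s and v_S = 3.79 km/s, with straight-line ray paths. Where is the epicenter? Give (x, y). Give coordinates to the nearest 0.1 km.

Distance from S−P lag: d = Δt · v_P v_S / (v_P − v_S) = Δt · (6.75·3.79)/(6.75−3.79) ≈ 8.6427·Δt.
So d_Receiver 0 = 57.66, d_Receiver 1 = 73.29, d_Receiver 2 = 55.16 km.
Circle about each station: (x − 19.7)² + (y + 5.6)² = 57.66²; (x − 18.5)² + (y − 58.3)² = 73.29²; (x + 7.8)² + (y − 56.7)² = 55.16².
Subtracting the Receiver 0 equation from the Receiver 1 and Receiver 2 equations removes the quadratic terms:
-2.4 x + 127.8 y = 1274.94
-55.0 x + 124.6 y = 3138.33
Solving the 2×2 system: x ≈ -36.0, y ≈ 9.3 km.

(-36.0, 9.3)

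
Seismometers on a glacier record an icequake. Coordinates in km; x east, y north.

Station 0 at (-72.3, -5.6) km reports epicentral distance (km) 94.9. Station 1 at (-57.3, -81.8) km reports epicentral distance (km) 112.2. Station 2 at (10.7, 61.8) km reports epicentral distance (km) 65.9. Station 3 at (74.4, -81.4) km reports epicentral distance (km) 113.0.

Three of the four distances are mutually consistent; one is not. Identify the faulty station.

Solve using three stations at a time. Using Station 0, Station 1, Station 2 (subtract circle equations pairwise → linear system) gives (x, y) ≈ (22.5, -3.0).
Distances from that point to each station vs reported:
  Station 0: calculated 94.9 vs reported 94.9 → residual 0.0 km
  Station 1: calculated 112.2 vs reported 112.2 → residual 0.0 km
  Station 2: calculated 65.9 vs reported 65.9 → residual 0.0 km
  Station 3: calculated 94.0 vs reported 113.0 → residual 19.0 km
Station 0, Station 1, Station 2 are mutually consistent (residuals ≈ 0); Station 3 is off by 19.0 km.

Station 3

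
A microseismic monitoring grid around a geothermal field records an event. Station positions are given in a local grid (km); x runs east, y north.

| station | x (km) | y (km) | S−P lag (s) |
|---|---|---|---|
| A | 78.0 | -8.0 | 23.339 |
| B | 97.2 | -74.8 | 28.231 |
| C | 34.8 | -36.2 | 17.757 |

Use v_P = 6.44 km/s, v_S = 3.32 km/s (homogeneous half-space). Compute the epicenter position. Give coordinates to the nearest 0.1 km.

x ≈ -81.8 km, y ≈ -1.4 km

Distance from S−P lag: d = Δt · v_P v_S / (v_P − v_S) = Δt · (6.44·3.32)/(6.44−3.32) ≈ 6.8528·Δt.
So d_A = 159.94, d_B = 193.46, d_C = 121.69 km.
Circle about each station: (x − 78.0)² + (y + 8.0)² = 159.94²; (x − 97.2)² + (y + 74.8)² = 193.46²; (x − 34.8)² + (y + 36.2)² = 121.69².
Subtracting pairs of circle equations eliminates x²+y² and gives linear equations (the radical axes):
38.4 x − 133.6 y = -2951.09
-86.4 x − 56.4 y = 7145.83
Solving the 2×2 system: x ≈ -81.8, y ≈ -1.4 km.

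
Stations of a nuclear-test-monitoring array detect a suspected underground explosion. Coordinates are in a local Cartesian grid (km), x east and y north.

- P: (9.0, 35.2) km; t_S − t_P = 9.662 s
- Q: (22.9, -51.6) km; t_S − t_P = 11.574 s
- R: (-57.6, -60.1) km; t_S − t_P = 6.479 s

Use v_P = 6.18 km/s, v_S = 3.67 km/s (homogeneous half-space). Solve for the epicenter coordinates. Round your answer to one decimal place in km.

Distance from S−P lag: d = Δt · v_P v_S / (v_P − v_S) = Δt · (6.18·3.67)/(6.18−3.67) ≈ 9.0361·Δt.
So d_P = 87.31, d_Q = 104.58, d_R = 58.54 km.
Circle about each station: (x − 9.0)² + (y − 35.2)² = 87.31²; (x − 22.9)² + (y + 51.6)² = 104.58²; (x + 57.6)² + (y + 60.1)² = 58.54².
Subtracting pairs of circle equations eliminates x²+y² and gives linear equations (the radical axes):
27.8 x − 173.6 y = -1447.01
-133.2 x − 190.6 y = 9805.83
Solving the 2×2 system: x ≈ -69.6, y ≈ -2.8 km.
Check against P (with the unrounded x, y): √((x − 9.0)²+(y − 35.2)²) = 87.31 ≈ 87.31 km. ✓

-69.6 km east, -2.8 km north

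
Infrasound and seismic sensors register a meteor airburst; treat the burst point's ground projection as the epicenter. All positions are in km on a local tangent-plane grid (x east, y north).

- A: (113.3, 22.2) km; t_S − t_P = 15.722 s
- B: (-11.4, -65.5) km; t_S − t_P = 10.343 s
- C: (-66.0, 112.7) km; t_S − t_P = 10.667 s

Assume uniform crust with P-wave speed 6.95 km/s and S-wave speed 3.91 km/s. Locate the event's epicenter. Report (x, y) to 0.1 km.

(-27.2, 25.6)

Distance from S−P lag: d = Δt · v_P v_S / (v_P − v_S) = Δt · (6.95·3.91)/(6.95−3.91) ≈ 8.9390·Δt.
So d_A = 140.54, d_B = 92.46, d_C = 95.35 km.
Circle about each station: (x − 113.3)² + (y − 22.2)² = 140.54²; (x + 11.4)² + (y + 65.5)² = 92.46²; (x + 66.0)² + (y − 112.7)² = 95.35².
Subtracting the A equation from the B and C equations removes the quadratic terms:
-249.4 x − 175.4 y = 2293.12
-358.6 x + 181.0 y = 14387.43
Solving the 2×2 system: x ≈ -27.2, y ≈ 25.6 km.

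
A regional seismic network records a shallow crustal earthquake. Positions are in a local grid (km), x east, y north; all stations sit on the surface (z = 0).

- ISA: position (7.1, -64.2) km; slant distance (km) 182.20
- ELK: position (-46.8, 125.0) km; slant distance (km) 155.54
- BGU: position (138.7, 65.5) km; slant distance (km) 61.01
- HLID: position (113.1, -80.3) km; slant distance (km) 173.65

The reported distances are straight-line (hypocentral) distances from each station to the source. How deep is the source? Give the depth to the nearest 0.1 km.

Each station gives a sphere (x−x_i)² + (y−y_i)² + z² = d_i² (stations at z=0).
Subtracting the ISA sphere from ELK and BGU: z² cancels, leaving linear equations in x and y:
-107.8 x + 378.4 y = 22647.34
263.2 x + 259.4 y = 48830.51
Solving: x ≈ 98.800, y ≈ 87.997 km (keep extra digits for the depth step; rounded: 98.8, 88.0).
Then from the ISA sphere: z² = 182.20² − (x − 7.1)² − (y + 64.2)² with x = 98.800, y = 87.997, so z ≈ 40.299 ≈ 40.3 km.

depth ≈ 40.3 km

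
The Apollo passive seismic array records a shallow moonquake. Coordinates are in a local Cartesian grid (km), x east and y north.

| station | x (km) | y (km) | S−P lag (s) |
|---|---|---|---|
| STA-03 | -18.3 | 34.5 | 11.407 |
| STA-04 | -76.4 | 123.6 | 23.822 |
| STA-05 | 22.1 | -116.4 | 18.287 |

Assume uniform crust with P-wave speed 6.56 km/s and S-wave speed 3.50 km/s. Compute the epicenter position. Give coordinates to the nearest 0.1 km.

x ≈ 64.8 km, y ≈ 14.0 km

Distance from S−P lag: d = Δt · v_P v_S / (v_P − v_S) = Δt · (6.56·3.50)/(6.56−3.50) ≈ 7.5033·Δt.
So d_STA-03 = 85.59, d_STA-04 = 178.74, d_STA-05 = 137.21 km.
Circle about each station: (x + 18.3)² + (y − 34.5)² = 85.59²; (x + 76.4)² + (y − 123.6)² = 178.74²; (x − 22.1)² + (y + 116.4)² = 137.21².
Subtracting pairs of circle equations eliminates x²+y² and gives linear equations (the radical axes):
-116.2 x + 178.2 y = -5033.56
80.8 x − 301.8 y = 1011.29
Solving the 2×2 system: x ≈ 64.8, y ≈ 14.0 km.
Check against STA-03 (with the unrounded x, y): √((x + 18.3)²+(y − 34.5)²) = 85.57 ≈ 85.59 km. ✓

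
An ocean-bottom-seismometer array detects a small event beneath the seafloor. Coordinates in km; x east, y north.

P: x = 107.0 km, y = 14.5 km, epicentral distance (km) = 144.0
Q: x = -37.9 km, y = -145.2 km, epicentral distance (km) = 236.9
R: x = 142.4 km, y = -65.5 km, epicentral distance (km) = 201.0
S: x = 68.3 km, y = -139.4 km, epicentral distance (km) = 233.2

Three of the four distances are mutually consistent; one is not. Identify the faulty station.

P

Solve using three stations at a time. Using Q, R, S (subtract circle equations pairwise → linear system) gives (x, y) ≈ (10.9, 86.9).
Distances from that point to each station vs reported:
  P: calculated 120.3 vs reported 144.0 → residual 23.7 km
  Q: calculated 237.1 vs reported 236.9 → residual 0.2 km
  R: calculated 201.3 vs reported 201.0 → residual 0.3 km
  S: calculated 233.5 vs reported 233.2 → residual 0.3 km
Q, R, S are mutually consistent (residuals ≈ 0); P is off by 23.7 km.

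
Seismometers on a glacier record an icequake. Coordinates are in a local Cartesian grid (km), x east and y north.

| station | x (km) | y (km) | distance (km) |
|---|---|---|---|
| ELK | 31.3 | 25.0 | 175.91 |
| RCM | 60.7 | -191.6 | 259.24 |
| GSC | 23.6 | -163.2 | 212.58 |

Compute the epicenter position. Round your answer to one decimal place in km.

x ≈ -137.5 km, y ≈ -24.5 km

Circle about each station: (x − 31.3)² + (y − 25.0)² = 175.91²; (x − 60.7)² + (y + 191.6)² = 259.24²; (x − 23.6)² + (y + 163.2)² = 212.58².
Subtracting pairs of circle equations eliminates x²+y² and gives linear equations (the radical axes):
58.8 x − 433.2 y = 2529.31
-15.4 x − 376.4 y = 11340.58
Solving the 2×2 system: x ≈ -137.5, y ≈ -24.5 km.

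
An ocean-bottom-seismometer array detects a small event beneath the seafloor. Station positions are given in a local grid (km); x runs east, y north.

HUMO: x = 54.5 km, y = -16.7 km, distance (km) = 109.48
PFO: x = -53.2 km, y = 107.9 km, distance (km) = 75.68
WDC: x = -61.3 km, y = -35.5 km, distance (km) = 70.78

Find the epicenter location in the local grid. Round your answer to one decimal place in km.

Circle about each station: (x − 54.5)² + (y + 16.7)² = 109.48²; (x + 53.2)² + (y − 107.9)² = 75.68²; (x + 61.3)² + (y + 35.5)² = 70.78².
Subtracting the HUMO equation from the PFO and WDC equations removes the quadratic terms:
-215.4 x + 249.2 y = 17481.92
-231.6 x − 37.6 y = 8744.86
Solving the 2×2 system: x ≈ -43.1, y ≈ 32.9 km.
Check against HUMO (with the unrounded x, y): √((x − 54.5)²+(y + 16.7)²) = 109.48 ≈ 109.48 km. ✓

-43.1 km east, 32.9 km north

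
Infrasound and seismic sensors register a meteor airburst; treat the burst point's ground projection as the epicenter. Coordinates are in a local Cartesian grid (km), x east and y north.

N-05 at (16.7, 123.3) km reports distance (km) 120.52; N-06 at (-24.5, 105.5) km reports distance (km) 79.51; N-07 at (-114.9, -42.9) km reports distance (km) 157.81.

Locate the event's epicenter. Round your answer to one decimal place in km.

Circle about each station: (x − 16.7)² + (y − 123.3)² = 120.52²; (x + 24.5)² + (y − 105.5)² = 79.51²; (x + 114.9)² + (y + 42.9)² = 157.81².
Subtracting the N-05 equation from the N-06 and N-07 equations removes the quadratic terms:
-82.4 x − 35.6 y = 4451.95
-263.2 x − 332.4 y = -10818.29
Solving the 2×2 system: x ≈ -103.5, y ≈ 114.5 km.
Check against N-05 (with the unrounded x, y): √((x − 16.7)²+(y − 123.3)²) = 120.52 ≈ 120.52 km. ✓

x ≈ -103.5 km, y ≈ 114.5 km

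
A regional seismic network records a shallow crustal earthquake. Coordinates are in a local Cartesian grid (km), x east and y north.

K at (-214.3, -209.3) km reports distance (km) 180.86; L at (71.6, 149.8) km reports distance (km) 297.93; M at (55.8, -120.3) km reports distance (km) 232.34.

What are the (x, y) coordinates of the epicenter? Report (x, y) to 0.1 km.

Circle about each station: (x + 214.3)² + (y + 209.3)² = 180.86²; (x − 71.6)² + (y − 149.8)² = 297.93²; (x − 55.8)² + (y + 120.3)² = 232.34².
Subtracting pairs of circle equations eliminates x²+y² and gives linear equations (the radical axes):
571.8 x + 718.2 y = -118216.33
540.2 x + 178.0 y = -93416.79
Solving the 2×2 system: x ≈ -160.9, y ≈ -36.5 km.

x ≈ -160.9 km, y ≈ -36.5 km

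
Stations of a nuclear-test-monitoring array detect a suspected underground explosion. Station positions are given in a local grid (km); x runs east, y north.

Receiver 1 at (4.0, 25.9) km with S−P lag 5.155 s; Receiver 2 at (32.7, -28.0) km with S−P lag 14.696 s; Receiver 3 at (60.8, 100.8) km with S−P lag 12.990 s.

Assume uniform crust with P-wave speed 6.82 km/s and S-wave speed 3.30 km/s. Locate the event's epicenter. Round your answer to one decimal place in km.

Distance from S−P lag: d = Δt · v_P v_S / (v_P − v_S) = Δt · (6.82·3.30)/(6.82−3.30) ≈ 6.3937·Δt.
So d_Receiver 1 = 32.96, d_Receiver 2 = 93.96, d_Receiver 3 = 83.05 km.
Circle about each station: (x − 4.0)² + (y − 25.9)² = 32.96²; (x − 32.7)² + (y + 28.0)² = 93.96²; (x − 60.8)² + (y − 100.8)² = 83.05².
Subtracting the Receiver 1 equation from the Receiver 2 and Receiver 3 equations removes the quadratic terms:
57.4 x − 107.8 y = -6575.64
113.6 x + 149.8 y = 7359.53
Solving the 2×2 system: x ≈ -9.2, y ≈ 56.1 km.

(-9.2, 56.1)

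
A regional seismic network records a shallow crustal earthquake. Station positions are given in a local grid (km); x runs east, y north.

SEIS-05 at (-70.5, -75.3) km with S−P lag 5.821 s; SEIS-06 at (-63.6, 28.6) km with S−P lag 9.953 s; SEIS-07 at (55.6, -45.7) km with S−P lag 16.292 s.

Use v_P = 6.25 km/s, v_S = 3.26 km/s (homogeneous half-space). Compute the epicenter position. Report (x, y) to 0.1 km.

(-55.2, -38.7)

Distance from S−P lag: d = Δt · v_P v_S / (v_P − v_S) = Δt · (6.25·3.26)/(6.25−3.26) ≈ 6.8144·Δt.
So d_SEIS-05 = 39.67, d_SEIS-06 = 67.82, d_SEIS-07 = 111.02 km.
Circle about each station: (x + 70.5)² + (y + 75.3)² = 39.67²; (x + 63.6)² + (y − 28.6)² = 67.82²; (x − 55.6)² + (y + 45.7)² = 111.02².
Subtracting pairs of circle equations eliminates x²+y² and gives linear equations (the radical axes):
13.8 x + 207.8 y = -8803.26
252.2 x + 59.2 y = -16212.22
Solving the 2×2 system: x ≈ -55.2, y ≈ -38.7 km.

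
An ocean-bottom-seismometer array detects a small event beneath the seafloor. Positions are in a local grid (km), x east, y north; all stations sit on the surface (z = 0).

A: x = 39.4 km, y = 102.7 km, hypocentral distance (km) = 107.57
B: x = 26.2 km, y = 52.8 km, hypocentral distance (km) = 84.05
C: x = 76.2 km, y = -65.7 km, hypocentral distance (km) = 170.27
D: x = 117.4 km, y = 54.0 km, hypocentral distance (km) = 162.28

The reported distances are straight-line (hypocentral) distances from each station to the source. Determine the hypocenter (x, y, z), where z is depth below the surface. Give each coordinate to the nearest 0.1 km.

Each station gives a sphere (x−x_i)² + (y−y_i)² + z² = d_i² (stations at z=0).
Subtracting the A sphere from B and C: z² cancels, leaving linear equations in x and y:
-26.4 x − 99.8 y = -4118.47
73.6 x − 336.8 y = -19397.29
Solving: x ≈ -33.797, y ≈ 50.207 km (keep extra digits for the depth step; rounded: -33.8, 50.2).
Then from the A sphere: z² = 107.57² − (x − 39.4)² − (y − 102.7)² with x = -33.797, y = 50.207, so z ≈ 58.805 ≈ 58.8 km.
Check against D (with the unrounded solution): distance 162.27 ≈ 162.28 km. ✓

x ≈ -33.8 km, y ≈ 50.2 km, depth ≈ 58.8 km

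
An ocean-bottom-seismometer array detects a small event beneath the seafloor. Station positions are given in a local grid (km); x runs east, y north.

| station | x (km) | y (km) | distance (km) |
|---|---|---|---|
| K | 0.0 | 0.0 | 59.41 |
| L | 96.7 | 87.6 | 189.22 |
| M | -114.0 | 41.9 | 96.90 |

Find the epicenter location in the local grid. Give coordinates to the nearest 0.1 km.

(-50.5, -31.3)

Circle about each station: x² + y² = 59.41²; (x − 96.7)² + (y − 87.6)² = 189.22²; (x + 114.0)² + (y − 41.9)² = 96.90².
Subtracting the K equation from the L and M equations removes the quadratic terms:
193.4 x + 175.2 y = -15250.01
-228.0 x + 83.8 y = 8891.55
Solving the 2×2 system: x ≈ -50.5, y ≈ -31.3 km.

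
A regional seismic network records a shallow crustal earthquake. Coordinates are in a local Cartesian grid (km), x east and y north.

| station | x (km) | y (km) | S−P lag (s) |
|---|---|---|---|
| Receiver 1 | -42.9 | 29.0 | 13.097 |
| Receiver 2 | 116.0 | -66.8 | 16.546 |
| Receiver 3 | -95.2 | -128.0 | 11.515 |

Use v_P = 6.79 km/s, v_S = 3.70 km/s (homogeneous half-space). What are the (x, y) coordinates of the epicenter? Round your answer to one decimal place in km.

Distance from S−P lag: d = Δt · v_P v_S / (v_P − v_S) = Δt · (6.79·3.70)/(6.79−3.70) ≈ 8.1304·Δt.
So d_Receiver 1 = 106.48, d_Receiver 2 = 134.53, d_Receiver 3 = 93.62 km.
Circle about each station: (x + 42.9)² + (y − 29.0)² = 106.48²; (x − 116.0)² + (y + 66.8)² = 134.53²; (x + 95.2)² + (y + 128.0)² = 93.62².
Subtracting the Receiver 1 equation from the Receiver 2 and Receiver 3 equations removes the quadratic terms:
317.8 x − 191.6 y = 8476.50
-104.6 x − 314.0 y = 25338.92
Solving the 2×2 system: x ≈ -18.3, y ≈ -74.6 km.

(-18.3, -74.6)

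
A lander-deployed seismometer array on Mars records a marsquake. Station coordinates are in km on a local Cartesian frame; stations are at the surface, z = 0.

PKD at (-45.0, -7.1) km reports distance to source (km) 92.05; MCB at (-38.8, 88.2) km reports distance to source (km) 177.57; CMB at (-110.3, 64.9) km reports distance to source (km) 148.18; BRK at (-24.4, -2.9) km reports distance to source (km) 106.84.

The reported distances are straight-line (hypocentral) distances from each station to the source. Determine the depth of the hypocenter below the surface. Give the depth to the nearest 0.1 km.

Each station gives a sphere (x−x_i)² + (y−y_i)² + z² = d_i² (stations at z=0).
Subtracting the PKD sphere from MCB and CMB: z² cancels, leaving linear equations in x and y:
12.4 x + 190.6 y = -15848.63
-130.6 x + 144.0 y = 818.58
Solving: x ≈ -91.395, y ≈ -77.205 km (keep extra digits for the depth step; rounded: -91.4, -77.2).
Then from the PKD sphere: z² = 92.05² − (x + 45.0)² − (y + 7.1)² with x = -91.395, y = -77.205, so z ≈ 37.497 ≈ 37.5 km.

depth ≈ 37.5 km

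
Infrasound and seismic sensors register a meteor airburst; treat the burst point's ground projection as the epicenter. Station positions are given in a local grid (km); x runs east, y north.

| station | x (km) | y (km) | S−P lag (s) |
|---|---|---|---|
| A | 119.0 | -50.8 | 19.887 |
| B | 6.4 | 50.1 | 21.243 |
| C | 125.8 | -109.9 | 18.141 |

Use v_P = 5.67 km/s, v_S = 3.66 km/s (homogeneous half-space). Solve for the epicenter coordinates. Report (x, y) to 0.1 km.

Distance from S−P lag: d = Δt · v_P v_S / (v_P − v_S) = Δt · (5.67·3.66)/(5.67−3.66) ≈ 10.3245·Δt.
So d_A = 205.32, d_B = 219.32, d_C = 187.30 km.
Circle about each station: (x − 119.0)² + (y + 50.8)² = 205.32²; (x − 6.4)² + (y − 50.1)² = 219.32²; (x − 125.8)² + (y + 109.9)² = 187.30².
Subtracting the A equation from the B and C equations removes the quadratic terms:
-225.2 x + 201.8 y = -20135.63
13.6 x − 118.2 y = 18237.02
Solving the 2×2 system: x ≈ -54.5, y ≈ -160.6 km.

(-54.5, -160.6)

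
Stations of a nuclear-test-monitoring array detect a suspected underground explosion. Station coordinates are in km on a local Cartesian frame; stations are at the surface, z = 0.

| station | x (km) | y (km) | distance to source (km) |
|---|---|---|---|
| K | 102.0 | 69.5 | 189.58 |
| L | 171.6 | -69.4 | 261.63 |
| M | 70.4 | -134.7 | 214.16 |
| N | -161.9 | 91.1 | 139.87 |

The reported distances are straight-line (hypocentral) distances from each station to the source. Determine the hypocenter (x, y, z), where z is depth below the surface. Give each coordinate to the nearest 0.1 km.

Each station gives a sphere (x−x_i)² + (y−y_i)² + z² = d_i² (stations at z=0).
Subtracting the K sphere from L and M: z² cancels, leaving linear equations in x and y:
139.2 x − 277.8 y = -13481.01
-63.2 x − 408.4 y = -2057.93
Solving: x ≈ -66.311, y ≈ 15.301 km (keep extra digits for the depth step; rounded: -66.3, 15.3).
Then from the K sphere: z² = 189.58² − (x − 102.0)² − (y − 69.5)² with x = -66.311, y = 15.301, so z ≈ 68.370 ≈ 68.4 km.

(-66.3, 15.3, 68.4)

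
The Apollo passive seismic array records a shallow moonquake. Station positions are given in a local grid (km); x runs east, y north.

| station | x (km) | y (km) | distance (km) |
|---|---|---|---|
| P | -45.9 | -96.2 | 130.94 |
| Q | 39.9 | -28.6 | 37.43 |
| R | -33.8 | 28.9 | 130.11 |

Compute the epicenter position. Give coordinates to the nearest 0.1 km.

Circle about each station: (x + 45.9)² + (y + 96.2)² = 130.94²; (x − 39.9)² + (y + 28.6)² = 37.43²; (x + 33.8)² + (y − 28.9)² = 130.11².
Subtracting the P equation from the Q and R equations removes the quadratic terms:
171.6 x + 135.2 y = 6793.00
24.2 x + 250.2 y = -9166.93
Solving the 2×2 system: x ≈ 74.1, y ≈ -43.8 km.

x ≈ 74.1 km, y ≈ -43.8 km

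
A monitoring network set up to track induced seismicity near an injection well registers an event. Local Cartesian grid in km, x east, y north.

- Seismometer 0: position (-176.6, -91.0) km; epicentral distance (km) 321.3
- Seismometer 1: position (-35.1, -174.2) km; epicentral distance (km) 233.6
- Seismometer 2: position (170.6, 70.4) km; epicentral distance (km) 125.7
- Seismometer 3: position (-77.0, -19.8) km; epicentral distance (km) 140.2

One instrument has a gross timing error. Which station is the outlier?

Solve using three stations at a time. Using Seismometer 1, Seismometer 2, Seismometer 3 (subtract circle equations pairwise → linear system) gives (x, y) ≈ (47.7, 44.2).
Distances from that point to each station vs reported:
  Seismometer 0: calculated 261.9 vs reported 321.3 → residual 59.4 km
  Seismometer 1: calculated 233.6 vs reported 233.6 → residual 0.0 km
  Seismometer 2: calculated 125.7 vs reported 125.7 → residual 0.0 km
  Seismometer 3: calculated 140.2 vs reported 140.2 → residual 0.0 km
Seismometer 1, Seismometer 2, Seismometer 3 are mutually consistent (residuals ≈ 0); Seismometer 0 is off by 59.4 km.

Seismometer 0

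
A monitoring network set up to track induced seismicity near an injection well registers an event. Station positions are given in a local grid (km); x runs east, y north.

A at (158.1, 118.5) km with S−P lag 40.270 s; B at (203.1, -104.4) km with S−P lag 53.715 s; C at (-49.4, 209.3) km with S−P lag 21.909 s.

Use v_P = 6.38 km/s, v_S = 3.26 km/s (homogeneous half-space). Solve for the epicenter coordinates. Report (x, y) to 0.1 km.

-106.8 km east, 75.0 km north

Distance from S−P lag: d = Δt · v_P v_S / (v_P − v_S) = Δt · (6.38·3.26)/(6.38−3.26) ≈ 6.6663·Δt.
So d_A = 268.45, d_B = 358.08, d_C = 146.05 km.
Circle about each station: (x − 158.1)² + (y − 118.5)² = 268.45²; (x − 203.1)² + (y + 104.4)² = 358.08²; (x + 49.4)² + (y − 209.3)² = 146.05².
Subtracting the A equation from the B and C equations removes the quadratic terms:
90.0 x − 445.8 y = -43044.77
-415.0 x + 181.6 y = 57943.79
Solving the 2×2 system: x ≈ -106.8, y ≈ 75.0 km.
Check against A (with the unrounded x, y): √((x − 158.1)²+(y − 118.5)²) = 268.46 ≈ 268.45 km. ✓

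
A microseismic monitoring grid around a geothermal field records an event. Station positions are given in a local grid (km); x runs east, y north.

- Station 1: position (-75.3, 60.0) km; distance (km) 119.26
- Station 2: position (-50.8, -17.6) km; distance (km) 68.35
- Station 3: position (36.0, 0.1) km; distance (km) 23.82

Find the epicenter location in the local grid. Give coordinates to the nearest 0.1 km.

Circle about each station: (x + 75.3)² + (y − 60.0)² = 119.26²; (x + 50.8)² + (y + 17.6)² = 68.35²; (x − 36.0)² + (y − 0.1)² = 23.82².
Subtracting the Station 1 equation from the Station 2 and Station 3 equations removes the quadratic terms:
49.0 x − 155.2 y = 3171.54
222.6 x − 119.8 y = 5681.48
Solving the 2×2 system: x ≈ 17.5, y ≈ -14.9 km.
Check against Station 1 (with the unrounded x, y): √((x + 75.3)²+(y − 60.0)²) = 119.26 ≈ 119.26 km. ✓

x ≈ 17.5 km, y ≈ -14.9 km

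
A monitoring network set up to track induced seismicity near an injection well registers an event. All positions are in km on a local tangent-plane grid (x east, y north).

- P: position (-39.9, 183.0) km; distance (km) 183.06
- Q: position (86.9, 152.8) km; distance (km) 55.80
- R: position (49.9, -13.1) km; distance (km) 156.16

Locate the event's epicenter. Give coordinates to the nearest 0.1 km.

x ≈ 131.9 km, y ≈ 119.8 km

Circle about each station: (x + 39.9)² + (y − 183.0)² = 183.06²; (x − 86.9)² + (y − 152.8)² = 55.80²; (x − 49.9)² + (y + 13.1)² = 156.16².
Subtracting the P equation from the Q and R equations removes the quadratic terms:
253.6 x − 60.4 y = 26215.76
179.6 x − 392.2 y = -23294.37
Solving the 2×2 system: x ≈ 131.9, y ≈ 119.8 km.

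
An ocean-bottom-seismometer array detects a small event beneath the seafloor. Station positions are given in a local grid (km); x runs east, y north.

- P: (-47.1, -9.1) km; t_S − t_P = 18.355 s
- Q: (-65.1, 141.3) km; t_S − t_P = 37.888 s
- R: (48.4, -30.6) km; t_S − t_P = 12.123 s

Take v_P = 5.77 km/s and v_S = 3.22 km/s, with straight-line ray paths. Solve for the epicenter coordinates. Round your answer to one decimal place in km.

(31.5, -117.3)

Distance from S−P lag: d = Δt · v_P v_S / (v_P − v_S) = Δt · (5.77·3.22)/(5.77−3.22) ≈ 7.2860·Δt.
So d_P = 133.74, d_Q = 276.05, d_R = 88.33 km.
Circle about each station: (x + 47.1)² + (y + 9.1)² = 133.74²; (x + 65.1)² + (y − 141.3)² = 276.05²; (x − 48.4)² + (y + 30.6)² = 88.33².
Subtracting the P equation from the Q and R equations removes the quadratic terms:
-36.0 x + 300.8 y = -36414.73
191.0 x − 43.0 y = 11061.90
Solving the 2×2 system: x ≈ 31.5, y ≈ -117.3 km.
Check against P (with the unrounded x, y): √((x + 47.1)²+(y + 9.1)²) = 133.73 ≈ 133.74 km. ✓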